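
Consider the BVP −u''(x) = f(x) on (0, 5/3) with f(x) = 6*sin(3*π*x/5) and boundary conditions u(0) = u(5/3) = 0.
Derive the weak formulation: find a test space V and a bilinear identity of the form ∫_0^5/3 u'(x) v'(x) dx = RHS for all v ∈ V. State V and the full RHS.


V = H^1_0(0, 5/3) (so v(0) = v(5/3) = 0); weak form: ∫_0^5/3 u'v' dx = ∫_0^5/3 (6*sin(3*π*x/5)) v dx for all v ∈ V.

Multiply both sides by a test function v and integrate from 0 to 5/3:
  ∫_0^5/3 −u''(x) v(x) dx = ∫_0^5/3 f(x) v(x) dx.
Integrate the LHS by parts once:
  ∫_0^5/3 −u'' v dx = −[u'(x) v(x)]_0^5/3 + ∫_0^5/3 u'(x) v'(x) dx.
Thus ∫_0^5/3 u'(x) v'(x) dx = ∫_0^5/3 f(x) v(x) dx + [u'(x) v(x)]_0^5/3.
Choose V so that boundary terms are either known or forced to vanish.
u is Dirichlet: u(0) = u(5/3) = 0. Let V = H^1_0(0, 5/3); then v(0) = v(5/3) = 0, and [u' v]_0^5/3 = 0.
Weak formulation: find u (satisfying any essential BC) such that ∫_0^5/3 u'(x) v'(x) dx = ∫_0^5/3 f v dx for all v ∈ V.
Substituting f(x) = 6*sin(3*π*x/5), the right-hand side is ∫_0^5/3 (6*sin(3*π*x/5)) v dx.


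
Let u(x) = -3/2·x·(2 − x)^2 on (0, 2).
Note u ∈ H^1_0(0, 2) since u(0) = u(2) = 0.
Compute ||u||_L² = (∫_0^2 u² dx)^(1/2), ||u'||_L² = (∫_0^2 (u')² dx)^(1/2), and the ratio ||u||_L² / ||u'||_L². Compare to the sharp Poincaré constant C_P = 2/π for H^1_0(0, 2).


||u||_L² / ||u'||_L² = sqrt(14)/7 < C_P = 2/π.

u(x) = -3/2·x·(2 − x)^2, so u'(x) = 3*(2 - 3*x)*(x/2 - 1).
u(x) = -3/2·x·(2 − x)^2 vanishes at x = 0 and x = 2, so u ∈ H^1_0(0, 2). Differentiate via the product rule and integrate the resulting polynomials term by term.
  ∫_0^2 u² dx = ∫_0^2 (9*x^6/4 - 18*x^5 + 54*x^4 - 72*x^3 + 36*x^2) dx. Term by term:
    ∫_0^2 9*x^6/4 dx = 288/7;  ∫_0^2 -18*x^5 dx = -192;  ∫_0^2 54*x^4 dx = 1728/5;
    ∫_0^2 -72*x^3 dx = -288;  ∫_0^2 36*x^2 dx = 96.
  Sum: 288/7 − 192 + 1728/5 − 288 + 96 = 96/35.
  ∫_0^2 (u')² dx = ∫_0^2 (81*x^4/4 - 108*x^3 + 198*x^2 - 144*x + 36) dx. Term by term:
    ∫_0^2 81*x^4/4 dx = 648/5;  ∫_0^2 -108*x^3 dx = -432;  ∫_0^2 198*x^2 dx = 528;
    ∫_0^2 -144*x dx = -288;  ∫_0^2 36 dx = 72.
  Sum: 648/5 − 432 + 528 − 288 + 72 = 48/5.
∫_0^2 u² dx = 96/35, so ||u||_L² = 4*sqrt(210)/35.
∫_0^2 (u')² dx = 48/5, so ||u'||_L² = 4*sqrt(15)/5.
Ratio ||u||_L² / ||u'||_L² = sqrt(14)/7.
Sharp Poincaré constant on H^1_0(0, 2) is C_P = L/π = 2/π, achieved by sin(π/2·x).
A polynomial bump cannot attain the sharp Poincaré constant (only the first sine eigenfunction does), so the ratio is strictly less than C_P, consistent with ||u||_L² ≤ C_P ||u'||_L².


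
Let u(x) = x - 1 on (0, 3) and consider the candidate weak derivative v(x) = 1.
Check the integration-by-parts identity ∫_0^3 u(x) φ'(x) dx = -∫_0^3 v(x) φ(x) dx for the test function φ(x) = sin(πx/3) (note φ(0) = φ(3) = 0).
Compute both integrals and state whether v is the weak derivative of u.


LHS = -6/π, RHS = -6/π. Yes, v = u' weakly.

u(x) = x - 1, classical derivative u'(x) = 1.
φ(x) = sin(πx/3), so φ'(x) = π*cos(π*x/3)/3.
Note φ(0) = φ(3) = 0, so the boundary term u·φ vanishes.
LHS = ∫_0^3 u(x) φ'(x) dx = ∫_0^3 (π*x*cos(π*x/3)/3 - π*cos(π*x/3)/3) dx. Term by term:
  ∫_0^3 -π*cos(π*x/3)/3 dx = 0;  ∫_0^3 π*x*cos(π*x/3)/3 dx = -6/π.
Sum: 0 − 6/π = -6/π.
So LHS = -6/π.
∫_0^3 v(x) φ(x) dx = ∫_0^3 (sin(π*x/3)) dx. Term by term:
  ∫_0^3 sin(π*x/3) dx = 6/π.
So RHS = -∫_0^3 v(x) φ(x) dx = -6/π.
LHS = RHS, so the identity holds for this test φ.
Moreover u is smooth here and v(x) = u'(x) = 1 pointwise, so the identity holds for every test function. Hence v is the weak derivative of u.


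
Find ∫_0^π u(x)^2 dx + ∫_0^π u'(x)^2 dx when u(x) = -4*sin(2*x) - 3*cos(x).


||u||_{H^1(0,π)}^2 = 64 + 49*π

u'(x) = 3*sin(x) - 8*cos(2*x).
Expand u² and (u')² and integrate term by term on (0, π), using: for integers n ≥ 1, ∫_0^π sin²(nx) dx = ∫_0^π cos²(nx) dx = π/2; for n ≠ n', ∫_0^π sin(nx)sin(n'x) dx = ∫_0^π cos(nx)cos(n'x) dx = 0; and by product-to-sum, ∫_0^π sin(nx)cos(n'x) dx = ½∫_0^π [sin((n+n')x) + sin((n−n')x)] dx, which is 0 when n+n' is even and 2n/(n²−n'²) when n+n' is odd (it need not vanish on (0, π)).
  u² squared terms: (-4)²·∫sin(2x)² dx = 16·π/2 = 8*π;  (-3)²·∫cos(x)² dx = 9·π/2 = 9*π/2.
  u² cross terms: 2·(-4)·(-3)·∫sin(2x)·cos(x) dx = 24·(4/3) = 32.
  So ∫_0^π u² dx = 8*π + 9*π/2 + 32 = 32 + 25*π/2.
  (u')² squared terms: (-8)²·∫cos(2x)² dx = 64·π/2 = 32*π;  (3)²·∫sin(x)² dx = 9·π/2 = 9*π/2.
  (u')² cross terms: 2·(-8)·(3)·∫cos(2x)·sin(x) dx = -48·(-2/3) = 32.
  So ∫_0^π (u')² dx = 32*π + 9*π/2 + 32 = 32 + 73*π/2.
||u||_{H^1}^2 = (32 + 25*π/2) + (32 + 73*π/2) = 64 + 49*π.


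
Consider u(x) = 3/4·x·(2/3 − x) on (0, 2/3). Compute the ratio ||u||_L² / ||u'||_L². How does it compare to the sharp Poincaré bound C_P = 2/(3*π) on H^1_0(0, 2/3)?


||u||_L² / ||u'||_L² = sqrt(10)/15 < C_P = 2/(3*π).

u(x) = 3/4·x·(2/3 − x), so u'(x) = 1/2 - 3*x/2.
u(x) = 3/4·x·(2/3 − x) vanishes at x = 0 and x = 2/3, so u ∈ H^1_0(0, 2/3). Differentiate via the product rule and integrate the resulting polynomials term by term.
  ∫_0^2/3 u² dx = ∫_0^2/3 (9*x^4/16 - 3*x^3/4 + x^2/4) dx. Term by term:
    ∫_0^2/3 9*x^4/16 dx = 2/135;  ∫_0^2/3 -3*x^3/4 dx = -1/27;  ∫_0^2/3 x^2/4 dx = 2/81.
  Sum: 2/135 − 1/27 + 2/81 = 1/405.
  ∫_0^2/3 (u')² dx = ∫_0^2/3 (9*x^2/4 - 3*x/2 + 1/4) dx. Term by term:
    ∫_0^2/3 9*x^2/4 dx = 2/9;  ∫_0^2/3 -3*x/2 dx = -1/3;  ∫_0^2/3 1/4 dx = 1/6.
  Sum: 2/9 − 1/3 + 1/6 = 1/18.
∫_0^2/3 u² dx = 1/405, so ||u||_L² = sqrt(5)/45.
∫_0^2/3 (u')² dx = 1/18, so ||u'||_L² = sqrt(2)/6.
Ratio ||u||_L² / ||u'||_L² = sqrt(10)/15.
Sharp Poincaré constant on H^1_0(0, 2/3) is C_P = L/π = 2/(3*π), achieved by sin(3*π/2·x).
A polynomial bump cannot attain the sharp Poincaré constant (only the first sine eigenfunction does), so the ratio is strictly less than C_P, consistent with ||u||_L² ≤ C_P ||u'||_L².


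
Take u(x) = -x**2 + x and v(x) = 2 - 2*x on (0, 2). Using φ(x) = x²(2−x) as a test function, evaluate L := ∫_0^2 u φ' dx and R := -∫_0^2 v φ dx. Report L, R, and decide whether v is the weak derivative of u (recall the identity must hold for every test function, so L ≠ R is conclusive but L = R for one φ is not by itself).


LHS = 28/15, RHS = 8/15. No, v is not the weak derivative of u.

u(x) = -x**2 + x, classical derivative u'(x) = 1 - 2*x.
φ(x) = x²(2−x), so φ'(x) = x*(4 - 3*x).
Note φ(0) = φ(2) = 0, so the boundary term u·φ vanishes.
LHS = ∫_0^2 u(x) φ'(x) dx = ∫_0^2 (3*x^4 - 7*x^3 + 4*x^2) dx. Term by term:
  ∫_0^2 3*x^4 dx = 96/5;  ∫_0^2 -7*x^3 dx = -28;  ∫_0^2 4*x^2 dx = 32/3.
Sum: 96/5 − 28 + 32/3 = 28/15.
So LHS = 28/15.
∫_0^2 v(x) φ(x) dx = ∫_0^2 (2*x^4 - 6*x^3 + 4*x^2) dx. Term by term:
  ∫_0^2 2*x^4 dx = 64/5;  ∫_0^2 -6*x^3 dx = -24;  ∫_0^2 4*x^2 dx = 32/3.
Sum: 64/5 − 24 + 32/3 = -8/15.
So RHS = -∫_0^2 v(x) φ(x) dx = 8/15.
LHS − RHS = 4/3 ≠ 0, so the identity fails.
(For a valid weak derivative the identity must hold for EVERY test function, in particular this one. The failure shows v is NOT the weak derivative of u.)
Correct weak derivative would be u'(x) = 1 - 2*x.


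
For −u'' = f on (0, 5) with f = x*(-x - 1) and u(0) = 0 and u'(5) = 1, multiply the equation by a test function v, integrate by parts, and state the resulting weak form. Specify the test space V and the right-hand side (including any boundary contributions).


V = {v ∈ H^1(0, 5) : v(0) = 0} (test functions vanish at x = 0 where u is specified); weak form: ∫_0^5 u'v' dx = ∫_0^5 (x*(-x - 1)) v dx + v(5) for all v ∈ V.

Multiply both sides by a test function v and integrate from 0 to 5:
  ∫_0^5 −u''(x) v(x) dx = ∫_0^5 f(x) v(x) dx.
Integrate the LHS by parts once:
  ∫_0^5 −u'' v dx = −[u'(x) v(x)]_0^5 + ∫_0^5 u'(x) v'(x) dx.
Thus ∫_0^5 u'(x) v'(x) dx = ∫_0^5 f(x) v(x) dx + [u'(x) v(x)]_0^5.
Choose V so that boundary terms are either known or forced to vanish.
Mixed BC: u(0) = 0 (Dirichlet) and u'(5) = 1 (Neumann). Define V = {v ∈ H^1(0, 5) : v(0) = 0}. Then [u' v]_0^5 = u'(5)·v(5) − u'(0)·0 = v(5).
Weak formulation: find u (satisfying any essential BC) such that ∫_0^5 u'(x) v'(x) dx = ∫_0^5 f v dx + v(5) for all v ∈ V (Dirichlet at 0 absorbed into V; Neumann datum at x = 5 contributes the boundary term).
Substituting f(x) = x*(-x - 1), the right-hand side is ∫_0^5 (x*(-x - 1)) v dx + v(5).


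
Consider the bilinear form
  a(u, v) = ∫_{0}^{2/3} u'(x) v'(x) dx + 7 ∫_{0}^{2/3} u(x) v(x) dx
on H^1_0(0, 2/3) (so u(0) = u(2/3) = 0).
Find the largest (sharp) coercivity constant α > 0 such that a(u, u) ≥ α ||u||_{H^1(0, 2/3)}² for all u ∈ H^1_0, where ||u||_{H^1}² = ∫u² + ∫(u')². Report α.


α = 1

Coercivity of a(·,·) on H^1_0(0, 2/3) means a(u, u) ≥ α ||u||_{H^1}² for every u ∈ H^1_0.
The interval has length L = 2/3, and Poincaré/coercivity depend only on L. Here a(u, u) = ∫(u')² + (7)·∫u².
Here c = 7 ≥ 1, so a(u,u) = ∫(u')² + c∫u² ≥ ∫(u')² + ∫u² = ||u||_{H^1}², i.e. α = 1 works. No larger α is possible: a(u,u) ≥ α||u||_{H^1}² means (1−α)∫(u')² ≥ (α−c)∫u², and for the modes u_n = sin(nπ(x−x₀)/L) (x₀ the left endpoint) one has ∫u_n²/∫(u_n')² = (L/(nπ))² → 0, so a(u_n,u_n)/||u_n||_{H^1}² → 1. Hence the optimal constant is α = 1.
Therefore α = 1.


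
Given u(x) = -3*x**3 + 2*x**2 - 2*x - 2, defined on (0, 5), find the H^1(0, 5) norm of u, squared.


||u||_{H^1}^2 = 847955/7

The H^1 norm (squared) on an interval (0, L) is
  ||u||_{H^1}^2 = ∫_0^L u(x)^2 dx + ∫_0^L u'(x)^2 dx.
Compute u'(x) = -9*x**2 + 4*x - 2.
Then u(x)^2 = 9*x**6 - 12*x**5 + 16*x**4 + 4*x**3 - 4*x**2 + 8*x + 4 and u'(x)^2 = 81*x**4 - 72*x**3 + 52*x**2 - 16*x + 4.
Integrate each monomial from 0 to 5 using ∫_0^5 c·x^n dx = c·5^(n+1)/(n+1):
  ∫_0^5 u(x)^2 dx = ∫_0^5 (9*x^6 - 12*x^5 + 16*x^4 + 4*x^3 - 4*x^2 + 8*x + 4) dx. Term by term:
    ∫_0^5 9*x^6 dx = 703125/7;  ∫_0^5 -12*x^5 dx = -31250;  ∫_0^5 16*x^4 dx = 10000;
    ∫_0^5 4*x^3 dx = 625;  ∫_0^5 -4*x^2 dx = -500/3;  ∫_0^5 8*x dx = 100;
    ∫_0^5 4 dx = 20.
  Sum: 703125/7 − 31250 + 10000 + 625 − 500/3 + 100 + 20 = 1675270/21.
  ∫_0^5 u'(x)^2 dx = ∫_0^5 (81*x^4 - 72*x^3 + 52*x^2 - 16*x + 4) dx. Term by term:
    ∫_0^5 81*x^4 dx = 50625;  ∫_0^5 -72*x^3 dx = -11250;  ∫_0^5 52*x^2 dx = 6500/3;
    ∫_0^5 -16*x dx = -200;  ∫_0^5 4 dx = 20.
  Sum: 50625 − 11250 + 6500/3 − 200 + 20 = 124085/3.
Adding: ||u||_{H^1}^2 = 1675270/21 + 124085/3 = 847955/7.


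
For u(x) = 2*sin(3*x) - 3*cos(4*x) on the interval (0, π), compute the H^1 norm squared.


||u||_{H^1(0,π)}^2 = 1224/7 + 193*π/2

u'(x) = 12*sin(4*x) + 6*cos(3*x).
Expand u² and (u')² and integrate term by term on (0, π), using: for integers n ≥ 1, ∫_0^π sin²(nx) dx = ∫_0^π cos²(nx) dx = π/2; for n ≠ n', ∫_0^π sin(nx)sin(n'x) dx = ∫_0^π cos(nx)cos(n'x) dx = 0; and by product-to-sum, ∫_0^π sin(nx)cos(n'x) dx = ½∫_0^π [sin((n+n')x) + sin((n−n')x)] dx, which is 0 when n+n' is even and 2n/(n²−n'²) when n+n' is odd (it need not vanish on (0, π)).
  u² squared terms: (-3)²·∫cos(4x)² dx = 9·π/2 = 9*π/2;  (2)²·∫sin(3x)² dx = 4·π/2 = 2*π.
  u² cross terms: 2·(-3)·(2)·∫cos(4x)·sin(3x) dx = -12·(-6/7) = 72/7.
  So ∫_0^π u² dx = 9*π/2 + 2*π + 72/7 = 72/7 + 13*π/2.
  (u')² squared terms: (6)²·∫cos(3x)² dx = 36·π/2 = 18*π;  (12)²·∫sin(4x)² dx = 144·π/2 = 72*π.
  (u')² cross terms: 2·(6)·(12)·∫cos(3x)·sin(4x) dx = 144·(8/7) = 1152/7.
  So ∫_0^π (u')² dx = 18*π + 72*π + 1152/7 = 1152/7 + 90*π.
||u||_{H^1}^2 = (72/7 + 13*π/2) + (1152/7 + 90*π) = 1224/7 + 193*π/2.


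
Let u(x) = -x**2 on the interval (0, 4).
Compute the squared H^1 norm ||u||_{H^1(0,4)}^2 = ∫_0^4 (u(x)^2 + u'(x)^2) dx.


||u||_{H^1}^2 = 4352/15

The H^1 norm (squared) on an interval (0, L) is
  ||u||_{H^1}^2 = ∫_0^L u(x)^2 dx + ∫_0^L u'(x)^2 dx.
Compute u'(x) = -2*x.
Then u(x)^2 = x**4 and u'(x)^2 = 4*x**2.
Integrate each monomial from 0 to 4 using ∫_0^4 c·x^n dx = c·4^(n+1)/(n+1):
  ∫_0^4 u(x)^2 dx = ∫_0^4 (x^4) dx. Term by term:
    ∫_0^4 x^4 dx = 1024/5.
  ∫_0^4 u'(x)^2 dx = ∫_0^4 (4*x^2) dx. Term by term:
    ∫_0^4 4*x^2 dx = 256/3.
Adding: ||u||_{H^1}^2 = 1024/5 + 256/3 = 4352/15.


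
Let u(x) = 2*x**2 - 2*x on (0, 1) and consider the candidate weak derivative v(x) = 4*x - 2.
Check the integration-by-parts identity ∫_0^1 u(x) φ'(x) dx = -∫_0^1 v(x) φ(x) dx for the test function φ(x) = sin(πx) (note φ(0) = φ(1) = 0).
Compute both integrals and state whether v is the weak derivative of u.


LHS = 0, RHS = 0. Yes, v = u' weakly.

u(x) = 2*x**2 - 2*x, classical derivative u'(x) = 4*x - 2.
φ(x) = sin(πx), so φ'(x) = π*cos(π*x).
Note φ(0) = φ(1) = 0, so the boundary term u·φ vanishes.
LHS = ∫_0^1 u(x) φ'(x) dx = ∫_0^1 (2*π*x^2*cos(π*x) - 2*π*x*cos(π*x)) dx. Term by term:
  ∫_0^1 -2*π*x*cos(π*x) dx = 4/π;  ∫_0^1 2*π*x^2*cos(π*x) dx = -4/π.
Sum: 4/π − 4/π = 0.
So LHS = 0.
∫_0^1 v(x) φ(x) dx = ∫_0^1 (4*x*sin(π*x) - 2*sin(π*x)) dx. Term by term:
  ∫_0^1 -2*sin(π*x) dx = -4/π;  ∫_0^1 4*x*sin(π*x) dx = 4/π.
Sum: -4/π + 4/π = 0.
So RHS = -∫_0^1 v(x) φ(x) dx = 0.
LHS = RHS, so the identity holds for this test φ.
Moreover u is smooth here and v(x) = u'(x) = 4*x - 2 pointwise, so the identity holds for every test function. Hence v is the weak derivative of u.


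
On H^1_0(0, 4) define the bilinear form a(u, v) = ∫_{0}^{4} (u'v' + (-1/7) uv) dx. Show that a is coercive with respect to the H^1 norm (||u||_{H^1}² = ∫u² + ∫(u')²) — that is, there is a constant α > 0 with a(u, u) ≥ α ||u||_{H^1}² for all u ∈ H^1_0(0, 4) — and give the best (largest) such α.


α = (-16/7 + π^2)/(π^2 + 16)

Coercivity of a(·,·) on H^1_0(0, 4) means a(u, u) ≥ α ||u||_{H^1}² for every u ∈ H^1_0.
The interval has length L = 4, and Poincaré/coercivity depend only on L. Here a(u, u) = ∫(u')² + (-1/7)·∫u².
Here c = -1/7 < 0 with |c| < (π/L)² = π^2/16, so coercivity still holds. The condition a(u,u) ≥ α||u||_{H^1}² reads (1−α)∫(u')² ≥ (α−c)∫u². Any admissible α is ≤ 1 (rapidly oscillating u have ∫u²/∫(u')² → 0), and α = 1 would force 0 ≥ (1−c)∫u², impossible since c < 1; so 1−α > 0. By the sharp Poincaré inequality on H^1_0 of an interval of length L, ∫(u')² ≥ (π/L)²∫u² with equality for the first sine mode sin(π(x−x₀)/L) (x₀ the left endpoint), so the inequality holds for all u iff (1−α)(π/L)² ≥ α − c, i.e. α ≤ ((π/L)² + c)/((π/L)² + 1) = (1 + c(L/π)²)/(1 + (L/π)²). (Direct route, valid since c ≤ 0: Poincaré gives c∫u² ≥ c(L/π)²∫(u')², so a(u,u) ≥ (1 + c(L/π)²)∫(u')², while ||u||_{H^1}² ≤ (1 + (L/π)²)∫(u')²; dividing yields the same α.) With (π/L)² = π^2/16 and c = -1/7, the largest admissible constant is α = ((π/L)² + c)/((π/L)² + 1).
Simplifying, α = (-16/7 + π^2)/(π^2 + 16).


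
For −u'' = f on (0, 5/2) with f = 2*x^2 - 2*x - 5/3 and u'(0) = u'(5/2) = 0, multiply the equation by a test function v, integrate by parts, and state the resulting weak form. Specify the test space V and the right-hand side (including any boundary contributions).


V = H^1(0, 5/2) (no boundary constraint on v; u is determined up to an additive constant); weak form: ∫_0^5/2 u'v' dx = ∫_0^5/2 (2*x^2 - 2*x - 5/3) v dx for all v ∈ V.

Multiply both sides by a test function v and integrate from 0 to 5/2:
  ∫_0^5/2 −u''(x) v(x) dx = ∫_0^5/2 f(x) v(x) dx.
Integrate the LHS by parts once:
  ∫_0^5/2 −u'' v dx = −[u'(x) v(x)]_0^5/2 + ∫_0^5/2 u'(x) v'(x) dx.
Thus ∫_0^5/2 u'(x) v'(x) dx = ∫_0^5/2 f(x) v(x) dx + [u'(x) v(x)]_0^5/2.
Choose V so that boundary terms are either known or forced to vanish.
u has homogeneous Neumann: u'(0) = u'(5/2) = 0. So [u' v]_0^5/2 = 0·v(5/2) − 0·v(0) = 0 for any v; take V = H^1(0, 5/2).
Weak formulation: find u (satisfying any essential BC) such that ∫_0^5/2 u'(x) v'(x) dx = ∫_0^5/2 f v dx for all v ∈ V (homogeneous Neumann, so boundary terms vanish).
Substituting f(x) = 2*x^2 - 2*x - 5/3, the right-hand side is ∫_0^5/2 (2*x^2 - 2*x - 5/3) v dx.
Compatibility check (pure Neumann): taking v ≡ 1 ∈ V gives 0 = ∫_0^5/2 f dx + (0) − (0), i.e. ∫_0^5/2 f dx must equal u'(0) − u'(5/2) = 0. Indeed ∫_0^5/2 (2*x^2 - 2*x - 5/3) dx = 0, so the data are compatible. The solution is then unique only up to an additive constant (fix it e.g. by requiring ∫_0^5/2 u dx = 0).


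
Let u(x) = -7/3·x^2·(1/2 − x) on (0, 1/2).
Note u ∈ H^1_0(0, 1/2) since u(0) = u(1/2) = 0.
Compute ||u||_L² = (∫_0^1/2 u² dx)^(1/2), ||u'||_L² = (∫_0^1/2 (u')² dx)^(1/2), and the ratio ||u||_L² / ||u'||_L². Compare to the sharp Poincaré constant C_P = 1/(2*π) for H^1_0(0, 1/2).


||u||_L² / ||u'||_L² = sqrt(14)/28 < C_P = 1/(2*π).

u(x) = -7/3·x^2·(1/2 − x), so u'(x) = 7*x*(3*x - 1)/3.
u(x) = -7/3·x^2·(1/2 − x) vanishes at x = 0 and x = 1/2, so u ∈ H^1_0(0, 1/2). Differentiate via the product rule and integrate the resulting polynomials term by term.
  ∫_0^1/2 u² dx = ∫_0^1/2 (49*x^6/9 - 49*x^5/9 + 49*x^4/36) dx. Term by term:
    ∫_0^1/2 49*x^6/9 dx = 7/1152;  ∫_0^1/2 -49*x^5/9 dx = -49/3456;  ∫_0^1/2 49*x^4/36 dx = 49/5760.
  Sum: 7/1152 − 49/3456 + 49/5760 = 7/17280.
  ∫_0^1/2 (u')² dx = ∫_0^1/2 (49*x^4 - 98*x^3/3 + 49*x^2/9) dx. Term by term:
    ∫_0^1/2 49*x^4 dx = 49/160;  ∫_0^1/2 -98*x^3/3 dx = -49/96;  ∫_0^1/2 49*x^2/9 dx = 49/216.
  Sum: 49/160 − 49/96 + 49/216 = 49/2160.
∫_0^1/2 u² dx = 7/17280, so ||u||_L² = sqrt(210)/720.
∫_0^1/2 (u')² dx = 49/2160, so ||u'||_L² = 7*sqrt(15)/180.
Ratio ||u||_L² / ||u'||_L² = sqrt(14)/28.
Sharp Poincaré constant on H^1_0(0, 1/2) is C_P = L/π = 1/(2*π), achieved by sin(2*π·x).
A polynomial bump cannot attain the sharp Poincaré constant (only the first sine eigenfunction does), so the ratio is strictly less than C_P, consistent with ||u||_L² ≤ C_P ||u'||_L².


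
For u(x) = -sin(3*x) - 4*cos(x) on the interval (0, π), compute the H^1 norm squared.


||u||_{H^1(0,π)}^2 = 21*π

u'(x) = 4*sin(x) - 3*cos(3*x).
Expand u² and (u')² and integrate term by term on (0, π), using: for integers n ≥ 1, ∫_0^π sin²(nx) dx = ∫_0^π cos²(nx) dx = π/2; for n ≠ n', ∫_0^π sin(nx)sin(n'x) dx = ∫_0^π cos(nx)cos(n'x) dx = 0; and by product-to-sum, ∫_0^π sin(nx)cos(n'x) dx = ½∫_0^π [sin((n+n')x) + sin((n−n')x)] dx, which is 0 when n+n' is even and 2n/(n²−n'²) when n+n' is odd (it need not vanish on (0, π)).
  u² squared terms: (-1)²·∫sin(3x)² dx = 1·π/2 = π/2;  (-4)²·∫cos(x)² dx = 16·π/2 = 8*π.
  u² cross terms: 2·(-1)·(-4)·∫sin(3x)·cos(x) dx = 8·(0) = 0.
  So ∫_0^π u² dx = π/2 + 8*π + 0 = 17*π/2.
  (u')² squared terms: (-3)²·∫cos(3x)² dx = 9·π/2 = 9*π/2;  (4)²·∫sin(x)² dx = 16·π/2 = 8*π.
  (u')² cross terms: 2·(-3)·(4)·∫cos(3x)·sin(x) dx = -24·(0) = 0.
  So ∫_0^π (u')² dx = 9*π/2 + 8*π + 0 = 25*π/2.
||u||_{H^1}^2 = (17*π/2) + (25*π/2) = 21*π.


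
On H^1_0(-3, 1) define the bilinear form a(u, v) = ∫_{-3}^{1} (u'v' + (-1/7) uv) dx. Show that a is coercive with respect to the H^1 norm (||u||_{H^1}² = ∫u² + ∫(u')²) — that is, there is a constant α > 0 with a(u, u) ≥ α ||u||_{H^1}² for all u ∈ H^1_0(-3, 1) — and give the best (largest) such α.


α = (-16/7 + π^2)/(π^2 + 16)

Coercivity of a(·,·) on H^1_0(-3, 1) means a(u, u) ≥ α ||u||_{H^1}² for every u ∈ H^1_0.
The interval has length L = 4, and Poincaré/coercivity depend only on L. Here a(u, u) = ∫(u')² + (-1/7)·∫u².
Here c = -1/7 < 0 with |c| < (π/L)² = π^2/16, so coercivity still holds. The condition a(u,u) ≥ α||u||_{H^1}² reads (1−α)∫(u')² ≥ (α−c)∫u². Any admissible α is ≤ 1 (rapidly oscillating u have ∫u²/∫(u')² → 0), and α = 1 would force 0 ≥ (1−c)∫u², impossible since c < 1; so 1−α > 0. By the sharp Poincaré inequality on H^1_0 of an interval of length L, ∫(u')² ≥ (π/L)²∫u² with equality for the first sine mode sin(π(x−x₀)/L) (x₀ the left endpoint), so the inequality holds for all u iff (1−α)(π/L)² ≥ α − c, i.e. α ≤ ((π/L)² + c)/((π/L)² + 1) = (1 + c(L/π)²)/(1 + (L/π)²). (Direct route, valid since c ≤ 0: Poincaré gives c∫u² ≥ c(L/π)²∫(u')², so a(u,u) ≥ (1 + c(L/π)²)∫(u')², while ||u||_{H^1}² ≤ (1 + (L/π)²)∫(u')²; dividing yields the same α.) With (π/L)² = π^2/16 and c = -1/7, the largest admissible constant is α = ((π/L)² + c)/((π/L)² + 1).
Simplifying, α = (-16/7 + π^2)/(π^2 + 16).


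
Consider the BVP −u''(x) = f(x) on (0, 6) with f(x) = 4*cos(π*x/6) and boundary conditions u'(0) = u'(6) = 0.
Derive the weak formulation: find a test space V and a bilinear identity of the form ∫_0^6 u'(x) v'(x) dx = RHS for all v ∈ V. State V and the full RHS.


V = H^1(0, 6) (no boundary constraint on v; u is determined up to an additive constant); weak form: ∫_0^6 u'v' dx = ∫_0^6 (4*cos(π*x/6)) v dx for all v ∈ V.

Multiply both sides by a test function v and integrate from 0 to 6:
  ∫_0^6 −u''(x) v(x) dx = ∫_0^6 f(x) v(x) dx.
Integrate the LHS by parts once:
  ∫_0^6 −u'' v dx = −[u'(x) v(x)]_0^6 + ∫_0^6 u'(x) v'(x) dx.
Thus ∫_0^6 u'(x) v'(x) dx = ∫_0^6 f(x) v(x) dx + [u'(x) v(x)]_0^6.
Choose V so that boundary terms are either known or forced to vanish.
u has homogeneous Neumann: u'(0) = u'(6) = 0. So [u' v]_0^6 = 0·v(6) − 0·v(0) = 0 for any v; take V = H^1(0, 6).
Weak formulation: find u (satisfying any essential BC) such that ∫_0^6 u'(x) v'(x) dx = ∫_0^6 f v dx for all v ∈ V (homogeneous Neumann, so boundary terms vanish).
Substituting f(x) = 4*cos(π*x/6), the right-hand side is ∫_0^6 (4*cos(π*x/6)) v dx.
Compatibility check (pure Neumann): taking v ≡ 1 ∈ V gives 0 = ∫_0^6 f dx + (0) − (0), i.e. ∫_0^6 f dx must equal u'(0) − u'(6) = 0. Indeed ∫_0^6 (4*cos(π*x/6)) dx = 0, so the data are compatible. The solution is then unique only up to an additive constant (fix it e.g. by requiring ∫_0^6 u dx = 0).


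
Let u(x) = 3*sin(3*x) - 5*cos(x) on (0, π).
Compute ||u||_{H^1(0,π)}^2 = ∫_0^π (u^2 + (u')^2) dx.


||u||_{H^1(0,π)}^2 = 70*π

u'(x) = 5*sin(x) + 9*cos(3*x).
Expand u² and (u')² and integrate term by term on (0, π), using: for integers n ≥ 1, ∫_0^π sin²(nx) dx = ∫_0^π cos²(nx) dx = π/2; for n ≠ n', ∫_0^π sin(nx)sin(n'x) dx = ∫_0^π cos(nx)cos(n'x) dx = 0; and by product-to-sum, ∫_0^π sin(nx)cos(n'x) dx = ½∫_0^π [sin((n+n')x) + sin((n−n')x)] dx, which is 0 when n+n' is even and 2n/(n²−n'²) when n+n' is odd (it need not vanish on (0, π)).
  u² squared terms: (-5)²·∫cos(x)² dx = 25·π/2 = 25*π/2;  (3)²·∫sin(3x)² dx = 9·π/2 = 9*π/2.
  u² cross terms: 2·(-5)·(3)·∫cos(x)·sin(3x) dx = -30·(0) = 0.
  So ∫_0^π u² dx = 25*π/2 + 9*π/2 + 0 = 17*π.
  (u')² squared terms: (5)²·∫sin(x)² dx = 25·π/2 = 25*π/2;  (9)²·∫cos(3x)² dx = 81·π/2 = 81*π/2.
  (u')² cross terms: 2·(5)·(9)·∫sin(x)·cos(3x) dx = 90·(0) = 0.
  So ∫_0^π (u')² dx = 25*π/2 + 81*π/2 + 0 = 53*π.
||u||_{H^1}^2 = (17*π) + (53*π) = 70*π.


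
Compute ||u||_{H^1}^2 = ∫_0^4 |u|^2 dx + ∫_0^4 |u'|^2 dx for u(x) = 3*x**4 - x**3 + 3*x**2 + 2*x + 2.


||u||_{H^1}^2 = 12320416/21

The H^1 norm (squared) on an interval (0, L) is
  ||u||_{H^1}^2 = ∫_0^L u(x)^2 dx + ∫_0^L u'(x)^2 dx.
Compute u'(x) = 12*x**3 - 3*x**2 + 6*x + 2.
Then u(x)^2 = 9*x**8 - 6*x**7 + 19*x**6 + 6*x**5 + 17*x**4 + 8*x**3 + 16*x**2 + 8*x + 4 and u'(x)^2 = 144*x**6 - 72*x**5 + 153*x**4 + 12*x**3 + 24*x**2 + 24*x + 4.
Integrate each monomial from 0 to 4 using ∫_0^4 c·x^n dx = c·4^(n+1)/(n+1):
  ∫_0^4 u(x)^2 dx = ∫_0^4 (9*x^8 - 6*x^7 + 19*x^6 + 6*x^5 + 17*x^4 + 8*x^3 + 16*x^2 + 8*x + 4) dx. Term by term:
    ∫_0^4 9*x^8 dx = 262144;  ∫_0^4 -6*x^7 dx = -49152;  ∫_0^4 19*x^6 dx = 311296/7;
    ∫_0^4 6*x^5 dx = 4096;  ∫_0^4 17*x^4 dx = 17408/5;  ∫_0^4 8*x^3 dx = 512;
    ∫_0^4 16*x^2 dx = 1024/3;  ∫_0^4 8*x dx = 64;  ∫_0^4 4 dx = 16.
  Sum: 262144 − 49152 + 311296/7 + 4096 + 17408/5 + 512 + 1024/3 + 64 + 16 = 27927248/105.
  ∫_0^4 u'(x)^2 dx = ∫_0^4 (144*x^6 - 72*x^5 + 153*x^4 + 12*x^3 + 24*x^2 + 24*x + 4) dx. Term by term:
    ∫_0^4 144*x^6 dx = 2359296/7;  ∫_0^4 -72*x^5 dx = -49152;  ∫_0^4 153*x^4 dx = 156672/5;
    ∫_0^4 12*x^3 dx = 768;  ∫_0^4 24*x^2 dx = 512;  ∫_0^4 24*x dx = 192;
    ∫_0^4 4 dx = 16.
  Sum: 2359296/7 − 49152 + 156672/5 + 768 + 512 + 192 + 16 = 11224944/35.
Adding: ||u||_{H^1}^2 = 27927248/105 + 11224944/35 = 12320416/21.


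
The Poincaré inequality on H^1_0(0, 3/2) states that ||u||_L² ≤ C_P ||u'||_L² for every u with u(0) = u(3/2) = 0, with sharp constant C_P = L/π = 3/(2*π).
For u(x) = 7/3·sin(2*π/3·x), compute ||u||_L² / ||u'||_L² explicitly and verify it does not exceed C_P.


||u||_L² / ||u'||_L² = 3/(2*π) = C_P.

u(x) = 7/3·sin(2*π/3·x), so u'(x) = 14*π*cos(2*π*x/3)/9.
Writing u(x) = A·sin(kπx/L) with A = 7/3 and k = 1, use ∫_0^L sin²(kπx/L) dx = L/2 and ∫_0^L cos²(kπx/L) dx = L/2.
u² = 49/9·sin²(2*π/3·x) and (u')² = 196*π^2/81·cos²(2*π/3·x), and each of sin², cos² integrates to L/2 = 3/4 over (0, 3/2).
∫_0^3/2 u² dx = 49/12, so ||u||_L² = 7*sqrt(3)/6.
∫_0^3/2 (u')² dx = 49*π^2/27, so ||u'||_L² = 7*sqrt(3)*π/9.
Ratio ||u||_L² / ||u'||_L² = 3/(2*π).
Sharp Poincaré constant on H^1_0(0, 3/2) is C_P = L/π = 3/(2*π), achieved by sin(2*π/3·x).
This is the k = 1 eigenfunction (up to amplitude), so the ratio equals the sharp Poincaré constant exactly.


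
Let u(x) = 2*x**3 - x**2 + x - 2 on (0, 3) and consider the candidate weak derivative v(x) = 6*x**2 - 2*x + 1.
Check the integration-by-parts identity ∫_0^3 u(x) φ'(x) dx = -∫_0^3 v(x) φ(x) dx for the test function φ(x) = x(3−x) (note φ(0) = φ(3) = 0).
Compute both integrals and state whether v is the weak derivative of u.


LHS = -639/10, RHS = -639/10. Yes, v = u' weakly.

u(x) = 2*x**3 - x**2 + x - 2, classical derivative u'(x) = 6*x**2 - 2*x + 1.
φ(x) = x(3−x), so φ'(x) = 3 - 2*x.
Note φ(0) = φ(3) = 0, so the boundary term u·φ vanishes.
LHS = ∫_0^3 u(x) φ'(x) dx = ∫_0^3 (-4*x^4 + 8*x^3 - 5*x^2 + 7*x - 6) dx. Term by term:
  ∫_0^3 -4*x^4 dx = -972/5;  ∫_0^3 8*x^3 dx = 162;  ∫_0^3 -5*x^2 dx = -45;
  ∫_0^3 7*x dx = 63/2;  ∫_0^3 -6 dx = -18.
Sum: -972/5 + 162 − 45 + 63/2 − 18 = -639/10.
So LHS = -639/10.
∫_0^3 v(x) φ(x) dx = ∫_0^3 (-6*x^4 + 20*x^3 - 7*x^2 + 3*x) dx. Term by term:
  ∫_0^3 -6*x^4 dx = -1458/5;  ∫_0^3 20*x^3 dx = 405;  ∫_0^3 -7*x^2 dx = -63;
  ∫_0^3 3*x dx = 27/2.
Sum: -1458/5 + 405 − 63 + 27/2 = 639/10.
So RHS = -∫_0^3 v(x) φ(x) dx = -639/10.
LHS = RHS, so the identity holds for this test φ.
Moreover u is smooth here and v(x) = u'(x) = 6*x**2 - 2*x + 1 pointwise, so the identity holds for every test function. Hence v is the weak derivative of u.


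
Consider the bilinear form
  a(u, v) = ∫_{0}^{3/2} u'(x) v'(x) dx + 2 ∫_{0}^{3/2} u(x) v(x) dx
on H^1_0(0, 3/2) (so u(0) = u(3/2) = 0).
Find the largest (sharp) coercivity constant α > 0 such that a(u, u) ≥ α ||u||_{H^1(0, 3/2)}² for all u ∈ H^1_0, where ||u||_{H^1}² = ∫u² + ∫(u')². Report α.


α = 1

Coercivity of a(·,·) on H^1_0(0, 3/2) means a(u, u) ≥ α ||u||_{H^1}² for every u ∈ H^1_0.
The interval has length L = 3/2, and Poincaré/coercivity depend only on L. Here a(u, u) = ∫(u')² + (2)·∫u².
Here c = 2 ≥ 1, so a(u,u) = ∫(u')² + c∫u² ≥ ∫(u')² + ∫u² = ||u||_{H^1}², i.e. α = 1 works. No larger α is possible: a(u,u) ≥ α||u||_{H^1}² means (1−α)∫(u')² ≥ (α−c)∫u², and for the modes u_n = sin(nπ(x−x₀)/L) (x₀ the left endpoint) one has ∫u_n²/∫(u_n')² = (L/(nπ))² → 0, so a(u_n,u_n)/||u_n||_{H^1}² → 1. Hence the optimal constant is α = 1.
Therefore α = 1.


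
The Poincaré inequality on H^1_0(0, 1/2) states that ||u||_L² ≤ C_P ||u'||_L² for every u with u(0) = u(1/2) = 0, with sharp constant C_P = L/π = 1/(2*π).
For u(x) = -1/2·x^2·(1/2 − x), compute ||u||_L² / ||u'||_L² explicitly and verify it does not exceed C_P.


||u||_L² / ||u'||_L² = sqrt(14)/28 < C_P = 1/(2*π).

u(x) = -1/2·x^2·(1/2 − x), so u'(x) = x*(3*x - 1)/2.
u(x) = -1/2·x^2·(1/2 − x) vanishes at x = 0 and x = 1/2, so u ∈ H^1_0(0, 1/2). Differentiate via the product rule and integrate the resulting polynomials term by term.
  ∫_0^1/2 u² dx = ∫_0^1/2 (x^6/4 - x^5/4 + x^4/16) dx. Term by term:
    ∫_0^1/2 x^6/4 dx = 1/3584;  ∫_0^1/2 -x^5/4 dx = -1/1536;  ∫_0^1/2 x^4/16 dx = 1/2560.
  Sum: 1/3584 − 1/1536 + 1/2560 = 1/53760.
  ∫_0^1/2 (u')² dx = ∫_0^1/2 (9*x^4/4 - 3*x^3/2 + x^2/4) dx. Term by term:
    ∫_0^1/2 9*x^4/4 dx = 9/640;  ∫_0^1/2 -3*x^3/2 dx = -3/128;  ∫_0^1/2 x^2/4 dx = 1/96.
  Sum: 9/640 − 3/128 + 1/96 = 1/960.
∫_0^1/2 u² dx = 1/53760, so ||u||_L² = sqrt(210)/3360.
∫_0^1/2 (u')² dx = 1/960, so ||u'||_L² = sqrt(15)/120.
Ratio ||u||_L² / ||u'||_L² = sqrt(14)/28.
Sharp Poincaré constant on H^1_0(0, 1/2) is C_P = L/π = 1/(2*π), achieved by sin(2*π·x).
A polynomial bump cannot attain the sharp Poincaré constant (only the first sine eigenfunction does), so the ratio is strictly less than C_P, consistent with ||u||_L² ≤ C_P ||u'||_L².


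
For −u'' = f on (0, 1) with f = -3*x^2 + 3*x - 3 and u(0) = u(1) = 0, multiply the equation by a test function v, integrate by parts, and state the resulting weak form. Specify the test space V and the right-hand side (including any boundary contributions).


V = H^1_0(0, 1) (so v(0) = v(1) = 0); weak form: ∫_0^1 u'v' dx = ∫_0^1 (-3*x^2 + 3*x - 3) v dx for all v ∈ V.

Multiply both sides by a test function v and integrate from 0 to 1:
  ∫_0^1 −u''(x) v(x) dx = ∫_0^1 f(x) v(x) dx.
Integrate the LHS by parts once:
  ∫_0^1 −u'' v dx = −[u'(x) v(x)]_0^1 + ∫_0^1 u'(x) v'(x) dx.
Thus ∫_0^1 u'(x) v'(x) dx = ∫_0^1 f(x) v(x) dx + [u'(x) v(x)]_0^1.
Choose V so that boundary terms are either known or forced to vanish.
u is Dirichlet: u(0) = u(1) = 0. Let V = H^1_0(0, 1); then v(0) = v(1) = 0, and [u' v]_0^1 = 0.
Weak formulation: find u (satisfying any essential BC) such that ∫_0^1 u'(x) v'(x) dx = ∫_0^1 f v dx for all v ∈ V.
Substituting f(x) = -3*x^2 + 3*x - 3, the right-hand side is ∫_0^1 (-3*x^2 + 3*x - 3) v dx.


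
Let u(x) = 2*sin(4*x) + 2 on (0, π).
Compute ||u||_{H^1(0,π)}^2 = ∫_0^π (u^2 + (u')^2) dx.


||u||_{H^1(0,π)}^2 = 38*π

u'(x) = 8*cos(4*x).
Expand u² and (u')² and integrate term by term on (0, π), using: for integers n ≥ 1, ∫_0^π sin²(nx) dx = ∫_0^π cos²(nx) dx = π/2; for n ≠ n', ∫_0^π sin(nx)sin(n'x) dx = ∫_0^π cos(nx)cos(n'x) dx = 0; and by product-to-sum, ∫_0^π sin(nx)cos(n'x) dx = ½∫_0^π [sin((n+n')x) + sin((n−n')x)] dx, which is 0 when n+n' is even and 2n/(n²−n'²) when n+n' is odd (it need not vanish on (0, π)). For the constant mode: ∫_0^π 1 dx = π, ∫_0^π cos(nx) dx = 0, ∫_0^π sin(nx) dx = (1−(−1)^n)/n.
  u² squared terms: (2)²·∫1 dx = 4·π = 4*π;  (2)²·∫sin(4x)² dx = 4·π/2 = 2*π.
  u² cross terms: 2·(2)·(2)·∫1·sin(4x) dx = 8·(0) = 0.
  So ∫_0^π u² dx = 4*π + 2*π + 0 = 6*π.
  (u')² squared terms: (8)²·∫cos(4x)² dx = 64·π/2 = 32*π.
  So ∫_0^π (u')² dx = 32*π.
||u||_{H^1}^2 = (6*π) + (32*π) = 38*π.


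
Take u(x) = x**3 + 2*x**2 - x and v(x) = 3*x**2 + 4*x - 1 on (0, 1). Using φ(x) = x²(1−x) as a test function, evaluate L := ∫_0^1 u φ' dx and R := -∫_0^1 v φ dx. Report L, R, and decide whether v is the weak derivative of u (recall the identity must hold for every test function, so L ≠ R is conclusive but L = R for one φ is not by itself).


LHS = -13/60, RHS = -13/60. Yes, v = u' weakly.

u(x) = x**3 + 2*x**2 - x, classical derivative u'(x) = 3*x**2 + 4*x - 1.
φ(x) = x²(1−x), so φ'(x) = x*(2 - 3*x).
Note φ(0) = φ(1) = 0, so the boundary term u·φ vanishes.
LHS = ∫_0^1 u(x) φ'(x) dx = ∫_0^1 (-3*x^5 - 4*x^4 + 7*x^3 - 2*x^2) dx. Term by term:
  ∫_0^1 -3*x^5 dx = -1/2;  ∫_0^1 -4*x^4 dx = -4/5;  ∫_0^1 7*x^3 dx = 7/4;
  ∫_0^1 -2*x^2 dx = -2/3.
Sum: -1/2 − 4/5 + 7/4 − 2/3 = -13/60.
So LHS = -13/60.
∫_0^1 v(x) φ(x) dx = ∫_0^1 (-3*x^5 - x^4 + 5*x^3 - x^2) dx. Term by term:
  ∫_0^1 -3*x^5 dx = -1/2;  ∫_0^1 -x^4 dx = -1/5;  ∫_0^1 5*x^3 dx = 5/4;
  ∫_0^1 -x^2 dx = -1/3.
Sum: -1/2 − 1/5 + 5/4 − 1/3 = 13/60.
So RHS = -∫_0^1 v(x) φ(x) dx = -13/60.
LHS = RHS, so the identity holds for this test φ.
Moreover u is smooth here and v(x) = u'(x) = 3*x**2 + 4*x - 1 pointwise, so the identity holds for every test function. Hence v is the weak derivative of u.


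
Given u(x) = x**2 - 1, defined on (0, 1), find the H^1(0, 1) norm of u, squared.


||u||_{H^1}^2 = 28/15

The H^1 norm (squared) on an interval (0, L) is
  ||u||_{H^1}^2 = ∫_0^L u(x)^2 dx + ∫_0^L u'(x)^2 dx.
Compute u'(x) = 2*x.
Then u(x)^2 = x**4 - 2*x**2 + 1 and u'(x)^2 = 4*x**2.
Integrate each monomial from 0 to 1 using ∫_0^1 c·x^n dx = c·1^(n+1)/(n+1):
  ∫_0^1 u(x)^2 dx = ∫_0^1 (x^4 - 2*x^2 + 1) dx. Term by term:
    ∫_0^1 x^4 dx = 1/5;  ∫_0^1 -2*x^2 dx = -2/3;  ∫_0^1 1 dx = 1.
  Sum: 1/5 − 2/3 + 1 = 8/15.
  ∫_0^1 u'(x)^2 dx = ∫_0^1 (4*x^2) dx. Term by term:
    ∫_0^1 4*x^2 dx = 4/3.
Adding: ||u||_{H^1}^2 = 8/15 + 4/3 = 28/15.


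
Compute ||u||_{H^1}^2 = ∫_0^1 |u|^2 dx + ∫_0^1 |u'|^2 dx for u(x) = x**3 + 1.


||u||_{H^1}^2 = 241/70

The H^1 norm (squared) on an interval (0, L) is
  ||u||_{H^1}^2 = ∫_0^L u(x)^2 dx + ∫_0^L u'(x)^2 dx.
Compute u'(x) = 3*x**2.
Then u(x)^2 = x**6 + 2*x**3 + 1 and u'(x)^2 = 9*x**4.
Integrate each monomial from 0 to 1 using ∫_0^1 c·x^n dx = c·1^(n+1)/(n+1):
  ∫_0^1 u(x)^2 dx = ∫_0^1 (x^6 + 2*x^3 + 1) dx. Term by term:
    ∫_0^1 x^6 dx = 1/7;  ∫_0^1 2*x^3 dx = 1/2;  ∫_0^1 1 dx = 1.
  Sum: 1/7 + 1/2 + 1 = 23/14.
  ∫_0^1 u'(x)^2 dx = ∫_0^1 (9*x^4) dx. Term by term:
    ∫_0^1 9*x^4 dx = 9/5.
Adding: ||u||_{H^1}^2 = 23/14 + 9/5 = 241/70.


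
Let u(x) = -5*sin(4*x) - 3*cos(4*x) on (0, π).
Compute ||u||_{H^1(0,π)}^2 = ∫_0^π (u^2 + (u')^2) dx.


||u||_{H^1(0,π)}^2 = 289*π

u'(x) = 12*sin(4*x) - 20*cos(4*x).
Expand u² and (u')² and integrate term by term on (0, π), using: for integers n ≥ 1, ∫_0^π sin²(nx) dx = ∫_0^π cos²(nx) dx = π/2; for n ≠ n', ∫_0^π sin(nx)sin(n'x) dx = ∫_0^π cos(nx)cos(n'x) dx = 0; and by product-to-sum, ∫_0^π sin(nx)cos(n'x) dx = ½∫_0^π [sin((n+n')x) + sin((n−n')x)] dx, which is 0 when n+n' is even and 2n/(n²−n'²) when n+n' is odd (it need not vanish on (0, π)).
  u² squared terms: (-5)²·∫sin(4x)² dx = 25·π/2 = 25*π/2;  (-3)²·∫cos(4x)² dx = 9·π/2 = 9*π/2.
  u² cross terms: 2·(-5)·(-3)·∫sin(4x)·cos(4x) dx = 30·(0) = 0.
  So ∫_0^π u² dx = 25*π/2 + 9*π/2 + 0 = 17*π.
  (u')² squared terms: (-20)²·∫cos(4x)² dx = 400·π/2 = 200*π;  (12)²·∫sin(4x)² dx = 144·π/2 = 72*π.
  (u')² cross terms: 2·(-20)·(12)·∫cos(4x)·sin(4x) dx = -480·(0) = 0.
  So ∫_0^π (u')² dx = 200*π + 72*π + 0 = 272*π.
||u||_{H^1}^2 = (17*π) + (272*π) = 289*π.


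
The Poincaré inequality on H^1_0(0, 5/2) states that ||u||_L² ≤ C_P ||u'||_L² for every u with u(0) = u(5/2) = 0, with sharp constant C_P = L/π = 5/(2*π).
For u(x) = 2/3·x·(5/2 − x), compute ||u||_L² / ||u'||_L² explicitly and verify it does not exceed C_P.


||u||_L² / ||u'||_L² = sqrt(10)/4 < C_P = 5/(2*π).

u(x) = 2/3·x·(5/2 − x), so u'(x) = 5/3 - 4*x/3.
u(x) = 2/3·x·(5/2 − x) vanishes at x = 0 and x = 5/2, so u ∈ H^1_0(0, 5/2). Differentiate via the product rule and integrate the resulting polynomials term by term.
  ∫_0^5/2 u² dx = ∫_0^5/2 (4*x^4/9 - 20*x^3/9 + 25*x^2/9) dx. Term by term:
    ∫_0^5/2 4*x^4/9 dx = 625/72;  ∫_0^5/2 -20*x^3/9 dx = -3125/144;  ∫_0^5/2 25*x^2/9 dx = 3125/216.
  Sum: 625/72 − 3125/144 + 3125/216 = 625/432.
  ∫_0^5/2 (u')² dx = ∫_0^5/2 (16*x^2/9 - 40*x/9 + 25/9) dx. Term by term:
    ∫_0^5/2 16*x^2/9 dx = 250/27;  ∫_0^5/2 -40*x/9 dx = -125/9;  ∫_0^5/2 25/9 dx = 125/18.
  Sum: 250/27 − 125/9 + 125/18 = 125/54.
∫_0^5/2 u² dx = 625/432, so ||u||_L² = 25*sqrt(3)/36.
∫_0^5/2 (u')² dx = 125/54, so ||u'||_L² = 5*sqrt(30)/18.
Ratio ||u||_L² / ||u'||_L² = sqrt(10)/4.
Sharp Poincaré constant on H^1_0(0, 5/2) is C_P = L/π = 5/(2*π), achieved by sin(2*π/5·x).
A polynomial bump cannot attain the sharp Poincaré constant (only the first sine eigenfunction does), so the ratio is strictly less than C_P, consistent with ||u||_L² ≤ C_P ||u'||_L².


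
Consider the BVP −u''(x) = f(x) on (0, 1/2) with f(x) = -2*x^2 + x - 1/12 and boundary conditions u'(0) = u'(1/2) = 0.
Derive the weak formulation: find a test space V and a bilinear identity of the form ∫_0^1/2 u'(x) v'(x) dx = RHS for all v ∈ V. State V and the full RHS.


V = H^1(0, 1/2) (no boundary constraint on v; u is determined up to an additive constant); weak form: ∫_0^1/2 u'v' dx = ∫_0^1/2 (-2*x^2 + x - 1/12) v dx for all v ∈ V.

Multiply both sides by a test function v and integrate from 0 to 1/2:
  ∫_0^1/2 −u''(x) v(x) dx = ∫_0^1/2 f(x) v(x) dx.
Integrate the LHS by parts once:
  ∫_0^1/2 −u'' v dx = −[u'(x) v(x)]_0^1/2 + ∫_0^1/2 u'(x) v'(x) dx.
Thus ∫_0^1/2 u'(x) v'(x) dx = ∫_0^1/2 f(x) v(x) dx + [u'(x) v(x)]_0^1/2.
Choose V so that boundary terms are either known or forced to vanish.
u has homogeneous Neumann: u'(0) = u'(1/2) = 0. So [u' v]_0^1/2 = 0·v(1/2) − 0·v(0) = 0 for any v; take V = H^1(0, 1/2).
Weak formulation: find u (satisfying any essential BC) such that ∫_0^1/2 u'(x) v'(x) dx = ∫_0^1/2 f v dx for all v ∈ V (homogeneous Neumann, so boundary terms vanish).
Substituting f(x) = -2*x^2 + x - 1/12, the right-hand side is ∫_0^1/2 (-2*x^2 + x - 1/12) v dx.
Compatibility check (pure Neumann): taking v ≡ 1 ∈ V gives 0 = ∫_0^1/2 f dx + (0) − (0), i.e. ∫_0^1/2 f dx must equal u'(0) − u'(1/2) = 0. Indeed ∫_0^1/2 (-2*x^2 + x - 1/12) dx = 0, so the data are compatible. The solution is then unique only up to an additive constant (fix it e.g. by requiring ∫_0^1/2 u dx = 0).


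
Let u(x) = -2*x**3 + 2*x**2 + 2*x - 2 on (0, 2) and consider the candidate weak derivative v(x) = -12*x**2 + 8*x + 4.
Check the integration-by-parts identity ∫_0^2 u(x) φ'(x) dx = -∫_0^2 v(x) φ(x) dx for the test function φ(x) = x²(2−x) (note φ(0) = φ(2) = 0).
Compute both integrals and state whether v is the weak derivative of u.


LHS = 56/15, RHS = 112/15. No, v is not the weak derivative of u.

u(x) = -2*x**3 + 2*x**2 + 2*x - 2, classical derivative u'(x) = -6*x**2 + 4*x + 2.
φ(x) = x²(2−x), so φ'(x) = x*(4 - 3*x).
Note φ(0) = φ(2) = 0, so the boundary term u·φ vanishes.
LHS = ∫_0^2 u(x) φ'(x) dx = ∫_0^2 (6*x^5 - 14*x^4 + 2*x^3 + 14*x^2 - 8*x) dx. Term by term:
  ∫_0^2 6*x^5 dx = 64;  ∫_0^2 -14*x^4 dx = -448/5;  ∫_0^2 2*x^3 dx = 8;
  ∫_0^2 14*x^2 dx = 112/3;  ∫_0^2 -8*x dx = -16.
Sum: 64 − 448/5 + 8 + 112/3 − 16 = 56/15.
So LHS = 56/15.
∫_0^2 v(x) φ(x) dx = ∫_0^2 (12*x^5 - 32*x^4 + 12*x^3 + 8*x^2) dx. Term by term:
  ∫_0^2 12*x^5 dx = 128;  ∫_0^2 -32*x^4 dx = -1024/5;  ∫_0^2 12*x^3 dx = 48;
  ∫_0^2 8*x^2 dx = 64/3.
Sum: 128 − 1024/5 + 48 + 64/3 = -112/15.
So RHS = -∫_0^2 v(x) φ(x) dx = 112/15.
LHS − RHS = -56/15 ≠ 0, so the identity fails.
(For a valid weak derivative the identity must hold for EVERY test function, in particular this one. The failure shows v is NOT the weak derivative of u.)
Correct weak derivative would be u'(x) = -6*x**2 + 4*x + 2.


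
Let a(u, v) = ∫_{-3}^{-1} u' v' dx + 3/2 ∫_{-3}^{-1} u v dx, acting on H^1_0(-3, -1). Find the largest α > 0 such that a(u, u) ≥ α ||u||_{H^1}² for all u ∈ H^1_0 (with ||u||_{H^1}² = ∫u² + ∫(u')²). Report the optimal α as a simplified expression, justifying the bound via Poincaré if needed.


α = 1

Coercivity of a(·,·) on H^1_0(-3, -1) means a(u, u) ≥ α ||u||_{H^1}² for every u ∈ H^1_0.
The interval has length L = 2, and Poincaré/coercivity depend only on L. Here a(u, u) = ∫(u')² + (3/2)·∫u².
Here c = 3/2 ≥ 1, so a(u,u) = ∫(u')² + c∫u² ≥ ∫(u')² + ∫u² = ||u||_{H^1}², i.e. α = 1 works. No larger α is possible: a(u,u) ≥ α||u||_{H^1}² means (1−α)∫(u')² ≥ (α−c)∫u², and for the modes u_n = sin(nπ(x−x₀)/L) (x₀ the left endpoint) one has ∫u_n²/∫(u_n')² = (L/(nπ))² → 0, so a(u_n,u_n)/||u_n||_{H^1}² → 1. Hence the optimal constant is α = 1.
Therefore α = 1.
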